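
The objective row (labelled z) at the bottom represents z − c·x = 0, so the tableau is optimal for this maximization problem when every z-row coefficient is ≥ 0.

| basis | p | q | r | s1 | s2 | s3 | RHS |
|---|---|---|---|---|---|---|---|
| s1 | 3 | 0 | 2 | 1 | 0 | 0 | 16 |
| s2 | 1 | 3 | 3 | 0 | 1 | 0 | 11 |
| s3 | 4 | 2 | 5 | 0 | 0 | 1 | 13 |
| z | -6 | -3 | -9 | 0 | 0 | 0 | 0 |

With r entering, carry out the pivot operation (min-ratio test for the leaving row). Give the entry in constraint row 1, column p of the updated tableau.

7/5

Ratio test on column r — row 1: 16/2 = 8; row 2: 11/3 = 11/3; row 3: 13/5 = 13/5. Minimum is 13/5 at row 3 (s3 leaves); pivot element 5.
Divide row 3 by 5; eliminate column r from the other rows.
Row 1 update in column p: 3 − 2·(4/5) = 7/5.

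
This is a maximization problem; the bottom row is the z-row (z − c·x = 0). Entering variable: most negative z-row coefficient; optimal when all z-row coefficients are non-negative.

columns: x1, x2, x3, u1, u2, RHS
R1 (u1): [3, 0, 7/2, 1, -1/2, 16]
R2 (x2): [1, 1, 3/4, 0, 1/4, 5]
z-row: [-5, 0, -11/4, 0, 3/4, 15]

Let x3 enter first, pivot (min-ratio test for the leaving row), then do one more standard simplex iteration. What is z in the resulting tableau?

Ratio test on column x3 — row 1: 16/(7/2) = 32/7; row 2: 5/(3/4) = 20/3. Minimum is 32/7 at row 1 (u1 leaves); pivot element 7/2.
Pivot on row 1; the z-row RHS becomes 15 − (-11/4)·(32/7) = 193/7.
Next entering variable (most negative z-row entry -37/14): x1.
Ratio test on column x1 — row 1: (32/7)/(6/7) = 16/3; row 2: (11/7)/(5/14) = 22/5. Minimum is 22/5 at row 2 (x2 leaves); pivot element 5/14.
After the second pivot the z-row RHS is 193/7 − (-37/14)·(22/5) = 196/5.

196/5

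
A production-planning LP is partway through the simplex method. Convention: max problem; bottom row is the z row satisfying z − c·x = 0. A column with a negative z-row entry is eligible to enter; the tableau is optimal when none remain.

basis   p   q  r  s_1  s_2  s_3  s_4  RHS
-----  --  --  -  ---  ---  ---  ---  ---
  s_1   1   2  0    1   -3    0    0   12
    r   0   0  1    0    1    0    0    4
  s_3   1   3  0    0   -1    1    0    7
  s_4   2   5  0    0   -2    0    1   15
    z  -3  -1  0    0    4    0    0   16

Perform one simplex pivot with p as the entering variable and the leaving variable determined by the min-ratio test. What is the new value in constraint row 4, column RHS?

Ratio test on column p — row 1: 12/1 = 12; row 2: entry 0 ≤ 0; row 3: 7/1 = 7; row 4: 15/2 = 15/2. Minimum is 7 at row 3 (s_3 leaves); pivot element 1.
Divide row 3 by 1; eliminate column p from the other rows.
Row 4 update in column RHS: 15 − 2·7 = 1.

1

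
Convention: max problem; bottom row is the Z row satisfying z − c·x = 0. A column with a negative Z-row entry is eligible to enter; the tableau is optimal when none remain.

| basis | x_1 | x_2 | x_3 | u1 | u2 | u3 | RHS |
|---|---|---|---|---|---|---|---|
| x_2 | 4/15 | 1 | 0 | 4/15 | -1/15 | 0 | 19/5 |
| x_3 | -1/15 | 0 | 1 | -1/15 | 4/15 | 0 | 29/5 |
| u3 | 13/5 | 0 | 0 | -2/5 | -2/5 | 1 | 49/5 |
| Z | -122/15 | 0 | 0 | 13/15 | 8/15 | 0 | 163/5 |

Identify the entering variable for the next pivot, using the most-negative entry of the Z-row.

x_1

Negative Z-row entries: x_1: -122/15.
The most negative is -122/15 in column x_1, so x_1 enters.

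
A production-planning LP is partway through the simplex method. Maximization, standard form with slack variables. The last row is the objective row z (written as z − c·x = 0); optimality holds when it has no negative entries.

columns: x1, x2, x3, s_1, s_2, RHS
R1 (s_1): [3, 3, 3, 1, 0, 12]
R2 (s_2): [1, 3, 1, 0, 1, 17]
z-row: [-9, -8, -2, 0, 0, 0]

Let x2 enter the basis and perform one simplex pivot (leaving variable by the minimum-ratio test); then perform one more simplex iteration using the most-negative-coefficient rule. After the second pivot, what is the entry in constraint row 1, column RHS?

Ratio test on column x2 — row 1: 12/3 = 4; row 2: 17/3 = 17/3. Minimum is 4 at row 1 (s_1 leaves); pivot element 3.
Divide row 1 by 3; eliminate column x2 from the other rows.
Second iteration: most negative z-row entry is -1 in column x1, so x1 enters.
Ratio test on column x1 — row 1: 4/1 = 4; row 2: entry -2 ≤ 0. Minimum is 4 at row 1 (x2 leaves); pivot element 1.
Divide row 1 by 1; eliminate column x1 from the other rows.
After both pivots, the entry at constraint row 1, column RHS is 4.

4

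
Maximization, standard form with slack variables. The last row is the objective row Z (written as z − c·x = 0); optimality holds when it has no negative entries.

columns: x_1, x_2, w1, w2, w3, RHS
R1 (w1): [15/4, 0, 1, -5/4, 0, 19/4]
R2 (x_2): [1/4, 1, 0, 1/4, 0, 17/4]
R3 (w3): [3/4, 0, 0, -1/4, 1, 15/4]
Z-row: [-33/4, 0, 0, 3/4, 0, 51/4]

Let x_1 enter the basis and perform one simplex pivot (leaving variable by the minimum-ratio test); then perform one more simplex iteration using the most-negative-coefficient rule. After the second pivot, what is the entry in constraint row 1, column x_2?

Ratio test on column x_1 — row 1: (19/4)/(15/4) = 19/15; row 2: (17/4)/(1/4) = 17; row 3: (15/4)/(3/4) = 5. Minimum is 19/15 at row 1 (w1 leaves); pivot element 15/4.
Divide row 1 by 15/4; eliminate column x_1 from the other rows.
Second iteration: most negative Z-row entry is -2 in column w2, so w2 enters.
Ratio test on column w2 — row 1: entry -1/3 ≤ 0; row 2: (59/15)/(1/3) = 59/5; row 3: entry 0 ≤ 0. Minimum is 59/5 at row 2 (x_2 leaves); pivot element 1/3.
Divide row 2 by 1/3; eliminate column w2 from the other rows.
After both pivots, the entry at constraint row 1, column x_2 is 1.

1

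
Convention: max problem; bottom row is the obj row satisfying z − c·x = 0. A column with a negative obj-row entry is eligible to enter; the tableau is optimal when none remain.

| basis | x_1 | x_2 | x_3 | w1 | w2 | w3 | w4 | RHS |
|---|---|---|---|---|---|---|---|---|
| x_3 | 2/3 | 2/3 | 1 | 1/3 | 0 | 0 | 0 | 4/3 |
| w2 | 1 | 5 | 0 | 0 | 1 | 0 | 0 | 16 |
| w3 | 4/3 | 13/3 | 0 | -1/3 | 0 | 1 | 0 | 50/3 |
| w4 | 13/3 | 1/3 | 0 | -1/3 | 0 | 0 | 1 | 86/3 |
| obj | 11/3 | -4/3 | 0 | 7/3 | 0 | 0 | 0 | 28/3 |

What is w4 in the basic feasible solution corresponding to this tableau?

86/3

w4 is basic (row 4); its value is the RHS of that row, 86/3.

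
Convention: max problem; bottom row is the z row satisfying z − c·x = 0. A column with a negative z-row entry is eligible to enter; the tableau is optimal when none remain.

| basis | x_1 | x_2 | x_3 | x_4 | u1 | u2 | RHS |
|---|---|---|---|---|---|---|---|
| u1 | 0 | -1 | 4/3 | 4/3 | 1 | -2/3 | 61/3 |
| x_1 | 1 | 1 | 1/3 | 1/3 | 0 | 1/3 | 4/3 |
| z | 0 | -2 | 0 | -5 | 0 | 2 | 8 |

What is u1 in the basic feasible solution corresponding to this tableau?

u1 is basic (row 1); its value is the RHS of that row, 61/3.

61/3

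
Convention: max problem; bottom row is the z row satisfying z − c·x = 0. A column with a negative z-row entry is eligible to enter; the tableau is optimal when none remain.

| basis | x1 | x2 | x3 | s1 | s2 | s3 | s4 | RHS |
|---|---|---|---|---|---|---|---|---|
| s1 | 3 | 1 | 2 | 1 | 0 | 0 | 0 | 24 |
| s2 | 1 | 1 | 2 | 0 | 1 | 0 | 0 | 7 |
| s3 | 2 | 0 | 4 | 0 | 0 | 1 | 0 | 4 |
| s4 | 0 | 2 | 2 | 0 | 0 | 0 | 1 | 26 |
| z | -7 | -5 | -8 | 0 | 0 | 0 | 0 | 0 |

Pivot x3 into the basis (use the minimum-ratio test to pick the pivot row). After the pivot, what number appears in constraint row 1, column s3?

-1/2

Ratio test on column x3 — row 1: 24/2 = 12; row 2: 7/2 = 7/2; row 3: 4/4 = 1; row 4: 26/2 = 13. Minimum is 1 at row 3 (s3 leaves); pivot element 4.
Divide row 3 by 4; eliminate column x3 from the other rows.
Row 1 update in column s3: 0 − 2·(1/4) = -1/2.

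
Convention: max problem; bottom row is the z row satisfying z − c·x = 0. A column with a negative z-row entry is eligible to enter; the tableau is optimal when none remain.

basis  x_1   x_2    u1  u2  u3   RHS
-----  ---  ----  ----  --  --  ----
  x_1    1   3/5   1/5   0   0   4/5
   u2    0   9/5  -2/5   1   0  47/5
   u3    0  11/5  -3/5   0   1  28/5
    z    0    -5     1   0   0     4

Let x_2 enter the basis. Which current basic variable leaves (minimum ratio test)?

x_1

Column x_2 entries and ratios — x_1: (4/5)/(3/5) = 4/3; u2: (47/5)/(9/5) = 47/9; u3: (28/5)/(11/5) = 28/11.
Smallest ratio is 4/3 in the row of x_1, so x_1 leaves.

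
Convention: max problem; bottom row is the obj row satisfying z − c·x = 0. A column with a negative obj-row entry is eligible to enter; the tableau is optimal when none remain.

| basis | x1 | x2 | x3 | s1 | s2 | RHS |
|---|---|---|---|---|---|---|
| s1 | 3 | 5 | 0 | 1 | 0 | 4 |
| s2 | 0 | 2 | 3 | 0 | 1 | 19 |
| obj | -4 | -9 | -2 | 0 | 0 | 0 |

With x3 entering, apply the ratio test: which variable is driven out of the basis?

s2

Column x3 entries and ratios — s1: 0 ≤ 0, skip; s2: 19/3 = 19/3.
Smallest ratio is 19/3 in the row of s2, so s2 leaves.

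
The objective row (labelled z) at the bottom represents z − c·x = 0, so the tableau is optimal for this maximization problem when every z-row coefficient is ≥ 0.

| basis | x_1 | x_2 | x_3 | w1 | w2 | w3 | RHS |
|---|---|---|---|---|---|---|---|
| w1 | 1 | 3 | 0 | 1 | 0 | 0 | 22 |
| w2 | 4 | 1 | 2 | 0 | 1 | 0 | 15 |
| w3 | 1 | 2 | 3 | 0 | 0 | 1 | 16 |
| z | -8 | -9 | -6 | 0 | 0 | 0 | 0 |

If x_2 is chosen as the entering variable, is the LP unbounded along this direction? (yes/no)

Column x_2 has positive entries in row(s) 1, 2, 3, so the ratio test bounds it — not unbounded.

no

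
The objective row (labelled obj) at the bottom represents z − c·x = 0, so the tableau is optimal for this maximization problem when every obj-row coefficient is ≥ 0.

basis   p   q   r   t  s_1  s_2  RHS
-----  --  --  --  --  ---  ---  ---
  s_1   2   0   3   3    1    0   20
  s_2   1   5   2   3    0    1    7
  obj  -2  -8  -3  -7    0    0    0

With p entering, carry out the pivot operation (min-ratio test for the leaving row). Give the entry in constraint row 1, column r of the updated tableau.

-1

Ratio test on column p — row 1: 20/2 = 10; row 2: 7/1 = 7. Minimum is 7 at row 2 (s_2 leaves); pivot element 1.
Divide row 2 by 1; eliminate column p from the other rows.
Row 1 update in column r: 3 − 2·2 = -1.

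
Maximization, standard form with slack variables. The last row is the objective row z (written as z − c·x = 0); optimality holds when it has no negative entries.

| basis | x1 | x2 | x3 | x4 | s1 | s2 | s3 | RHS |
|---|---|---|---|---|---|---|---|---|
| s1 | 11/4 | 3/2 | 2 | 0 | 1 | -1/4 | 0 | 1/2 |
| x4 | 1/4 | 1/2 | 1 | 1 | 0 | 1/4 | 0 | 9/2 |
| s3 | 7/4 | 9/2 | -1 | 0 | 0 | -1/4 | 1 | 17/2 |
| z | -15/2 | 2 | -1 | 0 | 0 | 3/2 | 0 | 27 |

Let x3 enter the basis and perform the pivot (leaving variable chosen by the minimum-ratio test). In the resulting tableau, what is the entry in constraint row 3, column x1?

Ratio test on column x3 — row 1: (1/2)/2 = 1/4; row 2: (9/2)/1 = 9/2; row 3: entry -1 ≤ 0. Minimum is 1/4 at row 1 (s1 leaves); pivot element 2.
Divide row 1 by 2; eliminate column x3 from the other rows.
Row 3 update in column x1: 7/4 − (-1)·(11/8) = 25/8.

25/8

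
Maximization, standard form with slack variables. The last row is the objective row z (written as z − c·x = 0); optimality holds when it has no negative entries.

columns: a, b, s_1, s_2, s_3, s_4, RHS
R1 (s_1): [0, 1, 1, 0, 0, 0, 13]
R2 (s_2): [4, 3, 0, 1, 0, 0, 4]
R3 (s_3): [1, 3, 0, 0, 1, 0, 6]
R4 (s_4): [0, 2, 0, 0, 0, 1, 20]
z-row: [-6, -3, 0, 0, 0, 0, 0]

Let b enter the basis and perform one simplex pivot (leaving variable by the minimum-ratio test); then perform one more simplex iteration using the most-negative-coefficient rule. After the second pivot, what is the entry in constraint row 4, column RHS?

20

Ratio test on column b — row 1: 13/1 = 13; row 2: 4/3 = 4/3; row 3: 6/3 = 2; row 4: 20/2 = 10. Minimum is 4/3 at row 2 (s_2 leaves); pivot element 3.
Divide row 2 by 3; eliminate column b from the other rows.
Second iteration: most negative z-row entry is -2 in column a, so a enters.
Ratio test on column a — row 1: entry -4/3 ≤ 0; row 2: (4/3)/(4/3) = 1; row 3: entry -3 ≤ 0; row 4: entry -8/3 ≤ 0. Minimum is 1 at row 2 (b leaves); pivot element 4/3.
Divide row 2 by 4/3; eliminate column a from the other rows.
After both pivots, the entry at constraint row 4, column RHS is 20.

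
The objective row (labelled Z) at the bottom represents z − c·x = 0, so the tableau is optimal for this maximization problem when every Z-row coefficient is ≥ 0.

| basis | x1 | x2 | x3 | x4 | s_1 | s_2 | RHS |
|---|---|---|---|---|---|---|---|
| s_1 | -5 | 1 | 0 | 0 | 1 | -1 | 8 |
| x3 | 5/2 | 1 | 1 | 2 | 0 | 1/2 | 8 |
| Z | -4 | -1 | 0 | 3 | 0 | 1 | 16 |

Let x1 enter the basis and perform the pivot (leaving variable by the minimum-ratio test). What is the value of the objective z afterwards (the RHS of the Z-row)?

Ratio test on column x1 — row 1: entry -5 ≤ 0; row 2: 8/(5/2) = 16/5. Minimum is 16/5 at row 2 (x3 leaves); pivot element 5/2.
Pivot on row 2; the Z-row RHS becomes 16 − (-4)·(16/5) = 144/5.

144/5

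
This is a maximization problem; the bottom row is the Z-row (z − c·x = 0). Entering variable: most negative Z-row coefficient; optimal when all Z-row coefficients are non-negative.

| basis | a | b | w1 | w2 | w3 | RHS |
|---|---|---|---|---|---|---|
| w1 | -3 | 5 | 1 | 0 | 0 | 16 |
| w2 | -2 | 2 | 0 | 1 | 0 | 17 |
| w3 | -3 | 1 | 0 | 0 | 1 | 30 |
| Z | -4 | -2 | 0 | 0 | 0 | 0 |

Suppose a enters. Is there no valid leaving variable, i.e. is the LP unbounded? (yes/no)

Every constraint-row entry in column a is ≤ 0, so increasing a is unbounded.

yes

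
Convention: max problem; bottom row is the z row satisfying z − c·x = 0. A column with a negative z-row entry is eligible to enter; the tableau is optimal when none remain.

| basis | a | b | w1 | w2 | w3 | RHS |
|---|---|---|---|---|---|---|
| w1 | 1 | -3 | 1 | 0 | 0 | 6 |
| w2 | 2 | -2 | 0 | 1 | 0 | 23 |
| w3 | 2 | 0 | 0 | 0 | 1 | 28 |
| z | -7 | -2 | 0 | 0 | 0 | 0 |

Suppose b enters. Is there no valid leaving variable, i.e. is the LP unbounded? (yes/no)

Every constraint-row entry in column b is ≤ 0, so increasing b is unbounded.

yes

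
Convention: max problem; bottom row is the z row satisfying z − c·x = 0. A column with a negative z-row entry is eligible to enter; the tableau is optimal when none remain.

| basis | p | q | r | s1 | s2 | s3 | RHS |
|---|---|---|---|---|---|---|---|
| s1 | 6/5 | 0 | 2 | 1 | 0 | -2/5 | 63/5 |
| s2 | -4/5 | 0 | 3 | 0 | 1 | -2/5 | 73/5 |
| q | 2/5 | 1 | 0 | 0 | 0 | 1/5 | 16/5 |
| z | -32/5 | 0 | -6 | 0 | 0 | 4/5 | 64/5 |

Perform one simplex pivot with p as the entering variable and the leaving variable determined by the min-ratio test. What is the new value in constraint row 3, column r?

Ratio test on column p — row 1: (63/5)/(6/5) = 21/2; row 2: entry -4/5 ≤ 0; row 3: (16/5)/(2/5) = 8. Minimum is 8 at row 3 (q leaves); pivot element 2/5.
Divide row 3 by 2/5; eliminate column p from the other rows.
In the new row 3, the r entry is the old entry divided by the pivot: 0/(2/5) = 0.

0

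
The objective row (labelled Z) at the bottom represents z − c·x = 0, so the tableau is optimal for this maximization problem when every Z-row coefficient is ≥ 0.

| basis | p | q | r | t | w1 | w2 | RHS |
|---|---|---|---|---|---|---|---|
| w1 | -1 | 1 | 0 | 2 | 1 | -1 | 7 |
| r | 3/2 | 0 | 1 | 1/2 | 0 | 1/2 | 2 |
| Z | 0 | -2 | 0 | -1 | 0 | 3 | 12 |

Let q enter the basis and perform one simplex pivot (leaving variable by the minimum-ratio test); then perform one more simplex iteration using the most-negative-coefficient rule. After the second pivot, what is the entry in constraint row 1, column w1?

Ratio test on column q — row 1: 7/1 = 7; row 2: entry 0 ≤ 0. Minimum is 7 at row 1 (w1 leaves); pivot element 1.
Divide row 1 by 1; eliminate column q from the other rows.
Second iteration: most negative Z-row entry is -2 in column p, so p enters.
Ratio test on column p — row 1: entry -1 ≤ 0; row 2: 2/(3/2) = 4/3. Minimum is 4/3 at row 2 (r leaves); pivot element 3/2.
Divide row 2 by 3/2; eliminate column p from the other rows.
After both pivots, the entry at constraint row 1, column w1 is 1.

1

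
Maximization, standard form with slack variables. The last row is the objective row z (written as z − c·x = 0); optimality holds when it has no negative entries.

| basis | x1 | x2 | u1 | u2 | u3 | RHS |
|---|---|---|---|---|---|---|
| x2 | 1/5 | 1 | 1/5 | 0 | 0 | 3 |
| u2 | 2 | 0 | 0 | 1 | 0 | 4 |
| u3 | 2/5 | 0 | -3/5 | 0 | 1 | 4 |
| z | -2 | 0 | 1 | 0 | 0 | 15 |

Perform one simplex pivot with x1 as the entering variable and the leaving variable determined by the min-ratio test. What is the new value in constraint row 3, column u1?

Ratio test on column x1 — row 1: 3/(1/5) = 15; row 2: 4/2 = 2; row 3: 4/(2/5) = 10. Minimum is 2 at row 2 (u2 leaves); pivot element 2.
Divide row 2 by 2; eliminate column x1 from the other rows.
Row 3 update in column u1: -3/5 − (2/5)·0 = -3/5.

-3/5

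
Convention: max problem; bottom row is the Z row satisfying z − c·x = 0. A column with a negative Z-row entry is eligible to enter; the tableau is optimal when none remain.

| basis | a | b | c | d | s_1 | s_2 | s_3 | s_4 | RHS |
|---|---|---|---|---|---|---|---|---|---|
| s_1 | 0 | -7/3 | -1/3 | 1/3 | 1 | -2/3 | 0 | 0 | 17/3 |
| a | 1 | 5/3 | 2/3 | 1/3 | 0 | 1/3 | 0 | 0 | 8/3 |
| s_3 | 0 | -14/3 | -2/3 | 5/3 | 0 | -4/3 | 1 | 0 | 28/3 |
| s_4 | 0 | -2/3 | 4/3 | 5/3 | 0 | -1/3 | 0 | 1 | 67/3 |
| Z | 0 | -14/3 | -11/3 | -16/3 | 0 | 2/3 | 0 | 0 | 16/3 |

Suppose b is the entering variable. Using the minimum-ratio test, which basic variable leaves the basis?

Column b entries and ratios — s_1: -7/3 ≤ 0, skip; a: (8/3)/(5/3) = 8/5; s_3: -14/3 ≤ 0, skip; s_4: -2/3 ≤ 0, skip.
Smallest ratio is 8/5 in the row of a, so a leaves.

a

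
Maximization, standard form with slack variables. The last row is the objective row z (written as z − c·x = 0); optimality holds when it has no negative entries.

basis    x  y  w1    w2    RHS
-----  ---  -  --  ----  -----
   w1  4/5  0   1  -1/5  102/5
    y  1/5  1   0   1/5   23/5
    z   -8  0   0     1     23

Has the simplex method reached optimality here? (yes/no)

no

The z-row has a negative entry -8 in column x, so it is not optimal.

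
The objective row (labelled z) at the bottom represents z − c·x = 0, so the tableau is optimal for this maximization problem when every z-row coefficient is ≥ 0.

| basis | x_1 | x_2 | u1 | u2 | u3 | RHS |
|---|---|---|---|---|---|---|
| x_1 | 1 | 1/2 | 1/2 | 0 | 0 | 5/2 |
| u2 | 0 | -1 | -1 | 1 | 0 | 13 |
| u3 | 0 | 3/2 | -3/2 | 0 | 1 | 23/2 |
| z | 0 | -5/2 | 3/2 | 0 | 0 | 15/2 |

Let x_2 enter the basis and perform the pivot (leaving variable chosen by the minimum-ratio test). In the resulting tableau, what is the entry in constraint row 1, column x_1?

Ratio test on column x_2 — row 1: (5/2)/(1/2) = 5; row 2: entry -1 ≤ 0; row 3: (23/2)/(3/2) = 23/3. Minimum is 5 at row 1 (x_1 leaves); pivot element 1/2.
Divide row 1 by 1/2; eliminate column x_2 from the other rows.
In the new row 1, the x_1 entry is the old entry divided by the pivot: 1/(1/2) = 2.

2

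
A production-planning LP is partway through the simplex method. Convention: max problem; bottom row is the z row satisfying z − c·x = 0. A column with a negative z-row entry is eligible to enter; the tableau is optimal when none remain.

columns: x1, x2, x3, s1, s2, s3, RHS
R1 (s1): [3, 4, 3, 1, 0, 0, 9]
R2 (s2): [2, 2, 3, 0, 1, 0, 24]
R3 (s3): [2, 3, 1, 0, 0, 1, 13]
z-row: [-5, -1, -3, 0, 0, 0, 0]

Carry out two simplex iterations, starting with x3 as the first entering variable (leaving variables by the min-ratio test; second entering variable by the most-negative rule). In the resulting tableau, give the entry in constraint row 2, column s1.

Ratio test on column x3 — row 1: 9/3 = 3; row 2: 24/3 = 8; row 3: 13/1 = 13. Minimum is 3 at row 1 (s1 leaves); pivot element 3.
Divide row 1 by 3; eliminate column x3 from the other rows.
Second iteration: most negative z-row entry is -2 in column x1, so x1 enters.
Ratio test on column x1 — row 1: 3/1 = 3; row 2: entry -1 ≤ 0; row 3: 10/1 = 10. Minimum is 3 at row 1 (x3 leaves); pivot element 1.
Divide row 1 by 1; eliminate column x1 from the other rows.
After both pivots, the entry at constraint row 2, column s1 is -2/3.

-2/3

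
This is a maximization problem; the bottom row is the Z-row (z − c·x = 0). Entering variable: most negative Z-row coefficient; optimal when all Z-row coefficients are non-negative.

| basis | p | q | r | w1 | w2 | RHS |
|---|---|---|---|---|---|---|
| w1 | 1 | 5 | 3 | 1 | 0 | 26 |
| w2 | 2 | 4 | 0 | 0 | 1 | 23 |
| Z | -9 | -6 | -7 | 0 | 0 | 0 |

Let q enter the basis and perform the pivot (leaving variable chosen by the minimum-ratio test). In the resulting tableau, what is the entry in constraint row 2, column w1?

Ratio test on column q — row 1: 26/5 = 26/5; row 2: 23/4 = 23/4. Minimum is 26/5 at row 1 (w1 leaves); pivot element 5.
Divide row 1 by 5; eliminate column q from the other rows.
Row 2 update in column w1: 0 − 4·(1/5) = -4/5.

-4/5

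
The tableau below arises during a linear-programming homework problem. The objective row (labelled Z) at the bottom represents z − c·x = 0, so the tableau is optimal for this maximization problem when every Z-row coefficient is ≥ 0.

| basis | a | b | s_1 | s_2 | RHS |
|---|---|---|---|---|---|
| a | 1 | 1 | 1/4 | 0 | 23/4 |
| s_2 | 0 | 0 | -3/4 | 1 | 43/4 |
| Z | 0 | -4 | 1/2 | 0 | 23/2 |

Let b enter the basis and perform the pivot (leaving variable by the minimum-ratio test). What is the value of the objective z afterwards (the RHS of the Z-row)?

Ratio test on column b — row 1: (23/4)/1 = 23/4; row 2: entry 0 ≤ 0. Minimum is 23/4 at row 1 (a leaves); pivot element 1.
Pivot on row 1; the Z-row RHS becomes 23/2 − (-4)·(23/4) = 69/2.

69/2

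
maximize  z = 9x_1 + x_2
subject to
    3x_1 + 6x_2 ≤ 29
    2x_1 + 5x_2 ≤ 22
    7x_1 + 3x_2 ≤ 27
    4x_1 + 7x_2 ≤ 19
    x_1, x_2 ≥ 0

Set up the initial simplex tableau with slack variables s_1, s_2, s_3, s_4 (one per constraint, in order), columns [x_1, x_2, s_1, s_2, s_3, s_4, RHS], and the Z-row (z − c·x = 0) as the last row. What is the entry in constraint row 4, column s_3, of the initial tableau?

Slack s_3 belongs to constraint 3; its column is the unit vector e_3, so the entry in row 4 is 0.

0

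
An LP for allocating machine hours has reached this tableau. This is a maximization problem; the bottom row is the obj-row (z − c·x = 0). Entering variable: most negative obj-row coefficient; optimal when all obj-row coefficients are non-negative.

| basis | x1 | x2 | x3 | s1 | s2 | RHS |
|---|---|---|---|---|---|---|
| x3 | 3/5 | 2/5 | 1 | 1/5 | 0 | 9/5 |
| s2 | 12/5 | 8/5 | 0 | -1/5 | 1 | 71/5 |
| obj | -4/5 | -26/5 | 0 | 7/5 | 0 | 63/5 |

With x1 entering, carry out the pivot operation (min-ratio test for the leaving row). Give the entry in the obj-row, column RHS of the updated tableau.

15

Ratio test on column x1 — row 1: (9/5)/(3/5) = 3; row 2: (71/5)/(12/5) = 71/12. Minimum is 3 at row 1 (x3 leaves); pivot element 3/5.
Divide row 1 by 3/5; eliminate column x1 from the other rows.
obj-row update in column RHS: 63/5 − (-4/5)·3 = 15.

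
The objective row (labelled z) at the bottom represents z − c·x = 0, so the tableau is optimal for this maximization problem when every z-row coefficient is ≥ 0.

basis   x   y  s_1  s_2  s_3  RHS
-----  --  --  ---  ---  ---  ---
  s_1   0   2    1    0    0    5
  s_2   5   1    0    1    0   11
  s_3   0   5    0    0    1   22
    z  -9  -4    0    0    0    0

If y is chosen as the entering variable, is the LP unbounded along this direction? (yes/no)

no

Column y has positive entries in row(s) 1, 2, 3, so the ratio test bounds it — not unbounded.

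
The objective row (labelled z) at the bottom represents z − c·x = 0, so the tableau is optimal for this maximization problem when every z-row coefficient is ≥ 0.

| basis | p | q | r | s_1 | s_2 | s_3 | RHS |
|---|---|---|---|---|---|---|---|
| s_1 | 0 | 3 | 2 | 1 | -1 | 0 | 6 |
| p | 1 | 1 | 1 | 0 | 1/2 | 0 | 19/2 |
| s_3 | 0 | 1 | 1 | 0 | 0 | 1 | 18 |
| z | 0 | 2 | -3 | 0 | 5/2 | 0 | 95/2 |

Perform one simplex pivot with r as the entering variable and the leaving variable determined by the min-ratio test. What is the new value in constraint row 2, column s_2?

1

Ratio test on column r — row 1: 6/2 = 3; row 2: (19/2)/1 = 19/2; row 3: 18/1 = 18. Minimum is 3 at row 1 (s_1 leaves); pivot element 2.
Divide row 1 by 2; eliminate column r from the other rows.
Row 2 update in column s_2: 1/2 − 1·(-1/2) = 1.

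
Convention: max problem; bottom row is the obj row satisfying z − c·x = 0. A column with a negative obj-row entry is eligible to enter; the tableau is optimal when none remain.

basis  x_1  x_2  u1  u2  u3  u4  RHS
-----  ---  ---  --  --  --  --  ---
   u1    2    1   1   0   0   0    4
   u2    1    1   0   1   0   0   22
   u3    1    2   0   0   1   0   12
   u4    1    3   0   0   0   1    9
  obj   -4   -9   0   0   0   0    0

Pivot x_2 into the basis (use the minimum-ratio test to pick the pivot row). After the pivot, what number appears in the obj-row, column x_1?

-1

Ratio test on column x_2 — row 1: 4/1 = 4; row 2: 22/1 = 22; row 3: 12/2 = 6; row 4: 9/3 = 3. Minimum is 3 at row 4 (u4 leaves); pivot element 3.
Divide row 4 by 3; eliminate column x_2 from the other rows.
obj-row update in column x_1: -4 − (-9)·(1/3) = -1.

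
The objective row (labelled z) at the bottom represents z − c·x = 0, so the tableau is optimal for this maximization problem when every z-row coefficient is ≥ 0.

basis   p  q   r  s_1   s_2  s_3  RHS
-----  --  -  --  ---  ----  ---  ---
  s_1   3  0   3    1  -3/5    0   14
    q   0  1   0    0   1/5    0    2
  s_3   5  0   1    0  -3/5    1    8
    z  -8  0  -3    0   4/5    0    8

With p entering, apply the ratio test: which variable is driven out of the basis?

Column p entries and ratios — s_1: 14/3 = 14/3; q: 0 ≤ 0, skip; s_3: 8/5 = 8/5.
Smallest ratio is 8/5 in the row of s_3, so s_3 leaves.

s_3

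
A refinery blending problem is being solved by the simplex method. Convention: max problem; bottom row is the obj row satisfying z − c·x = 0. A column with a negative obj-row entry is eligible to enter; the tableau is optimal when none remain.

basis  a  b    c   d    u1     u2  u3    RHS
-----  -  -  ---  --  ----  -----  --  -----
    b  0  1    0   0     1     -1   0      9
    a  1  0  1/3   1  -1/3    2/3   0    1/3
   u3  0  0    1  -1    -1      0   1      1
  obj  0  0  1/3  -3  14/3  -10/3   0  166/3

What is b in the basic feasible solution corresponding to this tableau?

9

b is basic (row 1); its value is the RHS of that row, 9.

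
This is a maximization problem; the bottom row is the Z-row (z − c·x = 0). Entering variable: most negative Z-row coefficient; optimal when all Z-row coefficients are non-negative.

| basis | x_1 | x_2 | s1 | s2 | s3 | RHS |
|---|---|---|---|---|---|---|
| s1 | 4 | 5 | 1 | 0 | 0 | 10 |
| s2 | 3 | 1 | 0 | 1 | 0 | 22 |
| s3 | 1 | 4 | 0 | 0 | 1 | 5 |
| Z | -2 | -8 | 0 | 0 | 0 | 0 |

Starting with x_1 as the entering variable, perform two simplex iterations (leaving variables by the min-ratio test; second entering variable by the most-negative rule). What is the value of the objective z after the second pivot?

10

Ratio test on column x_1 — row 1: 10/4 = 5/2; row 2: 22/3 = 22/3; row 3: 5/1 = 5. Minimum is 5/2 at row 1 (s1 leaves); pivot element 4.
Pivot on row 1; the Z-row RHS becomes 0 − (-2)·(5/2) = 5.
Next entering variable (most negative Z-row entry -11/2): x_2.
Ratio test on column x_2 — row 1: (5/2)/(5/4) = 2; row 2: entry -11/4 ≤ 0; row 3: (5/2)/(11/4) = 10/11. Minimum is 10/11 at row 3 (s3 leaves); pivot element 11/4.
After the second pivot the Z-row RHS is 5 − (-11/2)·(10/11) = 10.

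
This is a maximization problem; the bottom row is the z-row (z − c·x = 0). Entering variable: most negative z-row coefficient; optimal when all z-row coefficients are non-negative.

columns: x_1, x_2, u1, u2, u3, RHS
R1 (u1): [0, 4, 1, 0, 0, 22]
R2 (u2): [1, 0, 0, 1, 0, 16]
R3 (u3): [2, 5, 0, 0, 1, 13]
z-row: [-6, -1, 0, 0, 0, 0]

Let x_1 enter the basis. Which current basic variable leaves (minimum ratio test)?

u3

Column x_1 entries and ratios — u1: 0 ≤ 0, skip; u2: 16/1 = 16; u3: 13/2 = 13/2.
Smallest ratio is 13/2 in the row of u3, so u3 leaves.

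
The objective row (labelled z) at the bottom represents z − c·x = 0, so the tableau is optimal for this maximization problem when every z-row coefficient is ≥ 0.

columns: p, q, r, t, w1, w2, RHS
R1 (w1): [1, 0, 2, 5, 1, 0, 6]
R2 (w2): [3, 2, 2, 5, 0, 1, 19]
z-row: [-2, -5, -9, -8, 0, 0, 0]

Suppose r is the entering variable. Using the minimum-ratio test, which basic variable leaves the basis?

w1

Column r entries and ratios — w1: 6/2 = 3; w2: 19/2 = 19/2.
Smallest ratio is 3 in the row of w1, so w1 leaves.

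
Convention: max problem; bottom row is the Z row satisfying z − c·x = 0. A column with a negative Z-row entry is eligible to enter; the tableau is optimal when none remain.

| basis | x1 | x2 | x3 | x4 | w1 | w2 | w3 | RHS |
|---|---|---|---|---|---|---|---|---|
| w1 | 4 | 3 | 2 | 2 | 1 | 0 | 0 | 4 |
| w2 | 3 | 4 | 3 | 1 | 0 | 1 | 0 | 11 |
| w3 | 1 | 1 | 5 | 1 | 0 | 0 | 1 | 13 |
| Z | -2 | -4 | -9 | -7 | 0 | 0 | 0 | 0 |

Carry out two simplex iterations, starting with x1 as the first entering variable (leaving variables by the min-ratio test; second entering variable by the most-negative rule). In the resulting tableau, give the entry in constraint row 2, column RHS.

Ratio test on column x1 — row 1: 4/4 = 1; row 2: 11/3 = 11/3; row 3: 13/1 = 13. Minimum is 1 at row 1 (w1 leaves); pivot element 4.
Divide row 1 by 4; eliminate column x1 from the other rows.
Second iteration: most negative Z-row entry is -8 in column x3, so x3 enters.
Ratio test on column x3 — row 1: 1/(1/2) = 2; row 2: 8/(3/2) = 16/3; row 3: 12/(9/2) = 8/3. Minimum is 2 at row 1 (x1 leaves); pivot element 1/2.
Divide row 1 by 1/2; eliminate column x3 from the other rows.
After both pivots, the entry at constraint row 2, column RHS is 5.

5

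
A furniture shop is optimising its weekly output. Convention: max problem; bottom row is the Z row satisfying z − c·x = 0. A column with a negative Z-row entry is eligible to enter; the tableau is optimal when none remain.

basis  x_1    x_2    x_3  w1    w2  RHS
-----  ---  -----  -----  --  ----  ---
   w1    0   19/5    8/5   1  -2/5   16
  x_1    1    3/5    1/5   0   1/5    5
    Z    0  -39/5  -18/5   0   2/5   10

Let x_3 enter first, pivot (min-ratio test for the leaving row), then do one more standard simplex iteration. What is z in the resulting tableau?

52

Ratio test on column x_3 — row 1: 16/(8/5) = 10; row 2: 5/(1/5) = 25. Minimum is 10 at row 1 (w1 leaves); pivot element 8/5.
Pivot on row 1; the Z-row RHS becomes 10 − (-18/5)·10 = 46.
Next entering variable (most negative Z-row entry -1/2): w2.
Ratio test on column w2 — row 1: entry -1/4 ≤ 0; row 2: 3/(1/4) = 12. Minimum is 12 at row 2 (x_1 leaves); pivot element 1/4.
After the second pivot the Z-row RHS is 46 − (-1/2)·12 = 52.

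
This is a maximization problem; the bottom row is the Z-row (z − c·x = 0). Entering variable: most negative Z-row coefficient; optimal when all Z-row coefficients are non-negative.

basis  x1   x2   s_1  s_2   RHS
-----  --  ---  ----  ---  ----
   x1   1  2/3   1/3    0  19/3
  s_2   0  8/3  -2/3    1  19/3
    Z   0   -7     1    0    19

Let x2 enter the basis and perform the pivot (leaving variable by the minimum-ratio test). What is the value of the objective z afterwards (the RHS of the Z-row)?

Ratio test on column x2 — row 1: (19/3)/(2/3) = 19/2; row 2: (19/3)/(8/3) = 19/8. Minimum is 19/8 at row 2 (s_2 leaves); pivot element 8/3.
Pivot on row 2; the Z-row RHS becomes 19 − (-7)·(19/8) = 285/8.

285/8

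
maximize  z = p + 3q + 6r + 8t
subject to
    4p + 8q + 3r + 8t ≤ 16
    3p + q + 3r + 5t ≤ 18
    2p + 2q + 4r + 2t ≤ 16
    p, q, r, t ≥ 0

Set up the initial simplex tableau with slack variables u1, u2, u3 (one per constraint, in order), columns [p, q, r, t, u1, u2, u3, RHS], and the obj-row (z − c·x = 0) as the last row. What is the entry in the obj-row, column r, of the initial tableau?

The obj-row carries the negated objective coefficients: the r entry is -6.

-6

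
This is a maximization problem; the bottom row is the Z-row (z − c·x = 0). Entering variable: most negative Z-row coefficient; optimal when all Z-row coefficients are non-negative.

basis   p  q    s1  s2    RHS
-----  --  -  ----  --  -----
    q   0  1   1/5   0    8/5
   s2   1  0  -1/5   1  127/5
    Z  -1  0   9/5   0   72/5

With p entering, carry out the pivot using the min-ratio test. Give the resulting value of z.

199/5

Ratio test on column p — row 1: entry 0 ≤ 0; row 2: (127/5)/1 = 127/5. Minimum is 127/5 at row 2 (s2 leaves); pivot element 1.
Pivot on row 2; the Z-row RHS becomes 72/5 − (-1)·(127/5) = 199/5.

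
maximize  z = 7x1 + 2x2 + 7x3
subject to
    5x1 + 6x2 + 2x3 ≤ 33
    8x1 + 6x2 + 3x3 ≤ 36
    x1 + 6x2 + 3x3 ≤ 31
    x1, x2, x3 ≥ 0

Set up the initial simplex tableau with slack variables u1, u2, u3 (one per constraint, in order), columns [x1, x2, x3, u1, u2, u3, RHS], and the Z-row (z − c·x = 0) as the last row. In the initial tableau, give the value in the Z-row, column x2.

The Z-row carries the negated objective coefficients: the x2 entry is -2.

-2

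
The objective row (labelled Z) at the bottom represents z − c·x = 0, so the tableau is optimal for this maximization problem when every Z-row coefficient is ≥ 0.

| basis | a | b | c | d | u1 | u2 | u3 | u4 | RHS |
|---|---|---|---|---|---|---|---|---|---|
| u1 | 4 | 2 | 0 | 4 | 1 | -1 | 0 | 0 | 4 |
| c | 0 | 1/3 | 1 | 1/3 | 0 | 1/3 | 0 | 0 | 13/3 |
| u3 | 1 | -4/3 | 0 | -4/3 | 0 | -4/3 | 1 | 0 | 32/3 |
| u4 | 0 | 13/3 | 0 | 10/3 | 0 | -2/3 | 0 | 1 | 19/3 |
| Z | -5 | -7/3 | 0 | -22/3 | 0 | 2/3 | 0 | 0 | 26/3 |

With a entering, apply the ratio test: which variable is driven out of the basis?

Column a entries and ratios — u1: 4/4 = 1; c: 0 ≤ 0, skip; u3: (32/3)/1 = 32/3; u4: 0 ≤ 0, skip.
Smallest ratio is 1 in the row of u1, so u1 leaves.

u1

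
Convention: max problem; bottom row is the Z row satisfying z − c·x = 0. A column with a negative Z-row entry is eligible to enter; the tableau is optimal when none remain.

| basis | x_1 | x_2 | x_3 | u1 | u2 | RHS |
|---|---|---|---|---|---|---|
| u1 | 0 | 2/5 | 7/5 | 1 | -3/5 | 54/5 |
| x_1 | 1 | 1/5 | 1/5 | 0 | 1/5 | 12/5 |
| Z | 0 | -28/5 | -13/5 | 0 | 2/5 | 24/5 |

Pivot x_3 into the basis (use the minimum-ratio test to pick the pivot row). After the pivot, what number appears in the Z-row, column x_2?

-34/7

Ratio test on column x_3 — row 1: (54/5)/(7/5) = 54/7; row 2: (12/5)/(1/5) = 12. Minimum is 54/7 at row 1 (u1 leaves); pivot element 7/5.
Divide row 1 by 7/5; eliminate column x_3 from the other rows.
Z-row update in column x_2: -28/5 − (-13/5)·(2/7) = -34/7.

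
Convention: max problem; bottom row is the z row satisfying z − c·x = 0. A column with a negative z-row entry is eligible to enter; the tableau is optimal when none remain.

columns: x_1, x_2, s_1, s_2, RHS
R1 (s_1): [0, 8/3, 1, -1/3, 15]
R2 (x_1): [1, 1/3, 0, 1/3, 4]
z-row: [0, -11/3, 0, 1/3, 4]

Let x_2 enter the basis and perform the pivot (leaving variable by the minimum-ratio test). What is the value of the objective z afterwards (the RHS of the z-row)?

197/8

Ratio test on column x_2 — row 1: 15/(8/3) = 45/8; row 2: 4/(1/3) = 12. Minimum is 45/8 at row 1 (s_1 leaves); pivot element 8/3.
Pivot on row 1; the z-row RHS becomes 4 − (-11/3)·(45/8) = 197/8.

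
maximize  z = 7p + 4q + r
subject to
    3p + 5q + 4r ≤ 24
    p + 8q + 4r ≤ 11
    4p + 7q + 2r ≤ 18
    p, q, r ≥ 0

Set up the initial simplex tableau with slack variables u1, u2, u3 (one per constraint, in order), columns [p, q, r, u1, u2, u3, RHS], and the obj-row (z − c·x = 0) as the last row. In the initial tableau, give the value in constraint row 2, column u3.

0

Slack u3 belongs to constraint 3; its column is the unit vector e_3, so the entry in row 2 is 0.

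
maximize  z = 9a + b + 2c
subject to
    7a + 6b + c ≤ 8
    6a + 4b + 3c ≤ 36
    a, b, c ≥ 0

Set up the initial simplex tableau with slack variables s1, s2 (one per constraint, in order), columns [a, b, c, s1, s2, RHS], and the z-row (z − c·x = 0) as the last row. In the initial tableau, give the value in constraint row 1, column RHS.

The RHS of constraint 1 is b_1 = 8.

8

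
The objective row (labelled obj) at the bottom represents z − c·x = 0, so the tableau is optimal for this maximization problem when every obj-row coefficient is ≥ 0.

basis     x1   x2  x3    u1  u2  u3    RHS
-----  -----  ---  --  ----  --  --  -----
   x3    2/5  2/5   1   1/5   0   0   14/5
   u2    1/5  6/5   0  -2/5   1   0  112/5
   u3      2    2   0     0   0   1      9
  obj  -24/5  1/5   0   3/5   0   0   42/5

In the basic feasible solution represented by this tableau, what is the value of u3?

9

u3 is basic (row 3); its value is the RHS of that row, 9.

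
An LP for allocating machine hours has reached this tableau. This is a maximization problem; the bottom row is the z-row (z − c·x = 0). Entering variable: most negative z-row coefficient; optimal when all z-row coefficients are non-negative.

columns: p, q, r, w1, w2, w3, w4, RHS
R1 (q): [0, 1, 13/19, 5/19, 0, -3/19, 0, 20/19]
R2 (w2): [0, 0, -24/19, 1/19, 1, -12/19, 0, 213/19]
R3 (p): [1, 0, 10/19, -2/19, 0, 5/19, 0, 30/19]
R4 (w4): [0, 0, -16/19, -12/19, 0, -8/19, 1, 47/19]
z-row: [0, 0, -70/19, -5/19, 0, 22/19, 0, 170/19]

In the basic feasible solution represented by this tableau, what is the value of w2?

w2 is basic (row 2); its value is the RHS of that row, 213/19.

213/19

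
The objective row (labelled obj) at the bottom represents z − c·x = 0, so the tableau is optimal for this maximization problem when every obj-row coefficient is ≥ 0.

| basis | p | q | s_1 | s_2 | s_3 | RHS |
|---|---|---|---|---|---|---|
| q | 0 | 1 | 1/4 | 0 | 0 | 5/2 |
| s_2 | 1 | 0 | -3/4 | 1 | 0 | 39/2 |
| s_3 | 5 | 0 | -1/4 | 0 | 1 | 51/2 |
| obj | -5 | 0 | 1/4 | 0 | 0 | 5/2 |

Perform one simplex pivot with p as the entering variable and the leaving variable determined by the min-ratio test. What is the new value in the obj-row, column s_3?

1

Ratio test on column p — row 1: entry 0 ≤ 0; row 2: (39/2)/1 = 39/2; row 3: (51/2)/5 = 51/10. Minimum is 51/10 at row 3 (s_3 leaves); pivot element 5.
Divide row 3 by 5; eliminate column p from the other rows.
obj-row update in column s_3: 0 − (-5)·(1/5) = 1.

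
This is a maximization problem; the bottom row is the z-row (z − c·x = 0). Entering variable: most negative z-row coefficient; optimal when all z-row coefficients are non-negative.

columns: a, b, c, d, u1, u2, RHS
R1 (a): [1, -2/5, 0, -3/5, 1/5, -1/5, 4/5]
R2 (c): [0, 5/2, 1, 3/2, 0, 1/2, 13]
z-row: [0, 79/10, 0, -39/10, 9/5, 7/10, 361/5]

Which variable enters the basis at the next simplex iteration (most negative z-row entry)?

Negative z-row entries: d: -39/10.
The most negative is -39/10 in column d, so d enters.

d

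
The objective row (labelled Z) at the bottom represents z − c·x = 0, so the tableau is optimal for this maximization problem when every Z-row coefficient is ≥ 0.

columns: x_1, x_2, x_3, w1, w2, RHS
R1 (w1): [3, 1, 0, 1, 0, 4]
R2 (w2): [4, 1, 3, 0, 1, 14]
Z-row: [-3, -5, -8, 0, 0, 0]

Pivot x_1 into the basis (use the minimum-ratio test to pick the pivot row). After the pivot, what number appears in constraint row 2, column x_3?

Ratio test on column x_1 — row 1: 4/3 = 4/3; row 2: 14/4 = 7/2. Minimum is 4/3 at row 1 (w1 leaves); pivot element 3.
Divide row 1 by 3; eliminate column x_1 from the other rows.
Row 2 update in column x_3: 3 − 4·0 = 3.

3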